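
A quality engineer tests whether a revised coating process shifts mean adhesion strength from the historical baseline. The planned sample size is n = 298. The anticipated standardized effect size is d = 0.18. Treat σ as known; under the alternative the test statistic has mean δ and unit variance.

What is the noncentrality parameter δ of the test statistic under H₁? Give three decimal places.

δ = d·√n = 0.18 × √298 = 3.1073

δ ≈ 3.107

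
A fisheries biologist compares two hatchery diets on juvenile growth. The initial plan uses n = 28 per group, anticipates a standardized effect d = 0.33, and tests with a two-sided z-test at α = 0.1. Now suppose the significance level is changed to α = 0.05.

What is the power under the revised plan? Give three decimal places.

δ = d·√(n/2) = 0.33 × √(28/2) = 1.2347 (unchanged). New critical value: z_{0.025} = 1.960.
Revised power = Φ(δ − 1.960) + Φ(−δ − 1.960) = Φ(-0.725) + Φ(-3.195) = 0.2342 + 0.0007 = 0.2349.

Power ≈ 0.235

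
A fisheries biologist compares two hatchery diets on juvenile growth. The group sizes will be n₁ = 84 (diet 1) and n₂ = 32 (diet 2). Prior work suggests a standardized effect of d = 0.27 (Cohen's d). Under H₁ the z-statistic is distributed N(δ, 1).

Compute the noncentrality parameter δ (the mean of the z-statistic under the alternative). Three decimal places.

δ ≈ 1.300

The noncentrality parameter scales effect size by the design's sample-size factor: δ = d / √(1/n₁ + 1/n₂) = 0.27 / √(1/84 + 1/32) = 1.2997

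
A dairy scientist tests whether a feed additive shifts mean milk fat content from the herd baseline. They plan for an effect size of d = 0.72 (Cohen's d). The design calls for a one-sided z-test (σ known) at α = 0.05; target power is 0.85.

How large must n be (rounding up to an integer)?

n = 14

For power 0.85 need Φ(δ − z_{0.05}) = 0.85, so δ = z_{0.05} + z_{0.15} = 1.645 + 1.036 = 2.681.
δ = d·√n ⇒ n = (δ/d)² = (2.681 / 0.72)² = 13.87.
Round up to the next whole unit.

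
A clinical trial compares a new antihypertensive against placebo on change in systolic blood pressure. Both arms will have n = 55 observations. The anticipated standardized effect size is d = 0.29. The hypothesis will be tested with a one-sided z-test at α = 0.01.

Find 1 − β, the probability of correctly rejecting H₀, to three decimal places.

Power ≈ 0.210

Noncentrality parameter: δ = d·√(n/2) = 0.29 × √(55/2) = 1.5208
One-sided α = 0.01 → critical value z_{0.01} = 2.326.
Power = P(Z > 2.326 − δ) = Φ(-0.806) = 0.2102.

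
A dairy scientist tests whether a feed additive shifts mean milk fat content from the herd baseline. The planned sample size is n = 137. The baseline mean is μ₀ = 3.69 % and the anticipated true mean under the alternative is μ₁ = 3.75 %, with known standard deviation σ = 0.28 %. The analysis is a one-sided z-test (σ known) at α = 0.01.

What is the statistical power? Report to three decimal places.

Standardized effect: d = |μ₁ − μ₀| / σ = |3.75 − 3.69| / 0.28 = 0.2143
Noncentrality parameter: δ = d·√n = 0.2143 × √137 = 2.5081
One-sided α = 0.01 → critical value z_{0.01} = 2.326.
Power = Φ(δ − 2.326) = Φ(0.182) = 0.5721.

Power ≈ 0.572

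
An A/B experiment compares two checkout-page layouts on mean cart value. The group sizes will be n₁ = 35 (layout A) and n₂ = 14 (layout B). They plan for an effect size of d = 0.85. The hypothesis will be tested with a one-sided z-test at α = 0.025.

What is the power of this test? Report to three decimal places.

Power ≈ 0.767

Noncentrality parameter: δ = d / √(1/n₁ + 1/n₂) = 0.85 / √(1/35 + 1/14) = 2.6879
Critical value for a one-sided test at α = 0.025: z_α = 1.960.
Power = Φ(δ − 1.960) = Φ(0.728) = 0.7667.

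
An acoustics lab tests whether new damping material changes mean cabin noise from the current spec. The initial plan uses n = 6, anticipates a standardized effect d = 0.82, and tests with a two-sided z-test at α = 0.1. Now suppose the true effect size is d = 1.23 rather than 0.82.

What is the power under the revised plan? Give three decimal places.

Power ≈ 0.914

With d = 1.23: δ = d·√n = 1.23 × √6 = 3.0129. Critical value z_{0.05} = 1.645.
Revised power = Φ(δ − 1.645) + Φ(−δ − 1.645) = Φ(1.368) + Φ(-4.658) = 0.9143 + 0.0000 = 0.9143.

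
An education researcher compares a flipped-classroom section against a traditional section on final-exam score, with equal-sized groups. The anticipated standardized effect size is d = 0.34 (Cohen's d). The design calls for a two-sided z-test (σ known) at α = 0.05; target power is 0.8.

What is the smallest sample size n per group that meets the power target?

Set Φ(δ − 1.960) = 0.8; then δ − 1.960 = Φ⁻¹(0.8) = 0.842, giving δ = 2.802.
(For δ > 0 the lower-tail rejection region contributes negligibly to power, so the one-term inversion is standard.)
δ = d·√(n/2) ⇒ n = 2(δ/d)² = 2 × (2.802 / 0.34)² = 135.79.
Round up to the next whole unit.

n = 136 per group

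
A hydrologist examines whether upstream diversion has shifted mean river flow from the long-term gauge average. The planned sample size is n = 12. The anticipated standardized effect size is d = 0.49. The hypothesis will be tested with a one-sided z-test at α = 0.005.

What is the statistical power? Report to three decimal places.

Power ≈ 0.190

Noncentrality parameter: δ = d·√n = 0.49 × √12 = 1.6974
Critical value for a one-sided test at α = 0.005: z_α = 2.576.
Power = Φ(δ − 2.576) = Φ(-0.878) = 0.1899.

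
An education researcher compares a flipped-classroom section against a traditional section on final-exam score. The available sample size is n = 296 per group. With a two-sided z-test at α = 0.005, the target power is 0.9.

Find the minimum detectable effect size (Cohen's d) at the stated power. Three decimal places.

d ≈ 0.336

Need Φ(δ − 2.807) = 0.9, so δ = 2.807 + 1.282 = 4.089.
(Lower-tail contribution to power is negligible for δ > 0.)
δ = d·√(n/2) ⇒ d = δ/√(n/2) = 4.089/√(296/2) = 0.3361.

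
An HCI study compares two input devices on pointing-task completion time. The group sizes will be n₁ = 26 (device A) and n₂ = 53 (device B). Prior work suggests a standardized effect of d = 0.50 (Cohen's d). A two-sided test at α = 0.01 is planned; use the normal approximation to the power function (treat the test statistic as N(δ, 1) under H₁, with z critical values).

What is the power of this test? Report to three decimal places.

Noncentrality parameter: δ = d / √(1/n₁ + 1/n₂) = 0.50 / √(1/26 + 1/53) = 2.0882
Critical value for a two-sided test at α = 0.01: z_{α/2} = 2.576.
Power = Φ(δ − 2.576) + Φ(−δ − 2.576) = Φ(-0.488) + Φ(-4.664) = 0.3129 + 0.0000 = 0.3129.

Power ≈ 0.313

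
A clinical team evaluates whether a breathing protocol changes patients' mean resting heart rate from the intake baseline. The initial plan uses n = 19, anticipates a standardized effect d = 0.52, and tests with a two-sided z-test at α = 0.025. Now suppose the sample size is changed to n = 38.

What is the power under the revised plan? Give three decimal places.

With n = 38: δ = d·√n = 0.52 × √38 = 3.2055. Critical value z_{0.0125} = 2.241.
Revised power = Φ(δ − 2.241) + Φ(−δ − 2.241) = Φ(0.964) + Φ(-5.447) = 0.8325 + 0.0000 = 0.8325.

Power ≈ 0.833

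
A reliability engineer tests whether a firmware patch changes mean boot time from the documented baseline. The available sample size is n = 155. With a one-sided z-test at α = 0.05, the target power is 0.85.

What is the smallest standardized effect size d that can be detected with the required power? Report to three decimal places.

d ≈ 0.215

Required noncentrality: δ = z_{0.05} + z_{0.15} = 1.645 + 1.036 = 2.681.
δ = d·√n ⇒ d = δ/√n = 2.681/√155 = 0.2154.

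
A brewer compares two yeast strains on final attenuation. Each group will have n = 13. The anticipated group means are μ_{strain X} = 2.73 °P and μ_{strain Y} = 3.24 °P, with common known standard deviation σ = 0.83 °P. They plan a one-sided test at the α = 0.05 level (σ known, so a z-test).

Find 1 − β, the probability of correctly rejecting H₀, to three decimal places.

Power ≈ 0.469

Standardized effect: d = |μ_{strain X} − μ_{strain Y}| / σ = |2.73 − 3.24| / 0.83 = 0.6145
Noncentrality parameter: δ = d·√(n/2) = 0.6145 × √(13/2) = 1.5666
One-sided α = 0.05 → critical value z_{0.05} = 1.645.
Power = P(Z > 1.645 − δ) = Φ(-0.078) = 0.4688.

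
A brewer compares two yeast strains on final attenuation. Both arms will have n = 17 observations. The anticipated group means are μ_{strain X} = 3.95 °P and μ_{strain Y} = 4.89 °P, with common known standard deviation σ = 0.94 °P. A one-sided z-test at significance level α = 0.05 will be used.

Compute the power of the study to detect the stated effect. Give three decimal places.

Standardized effect: d = |μ_{strain X} − μ_{strain Y}| / σ = |3.95 − 4.89| / 0.94 = 1.0000
Noncentrality parameter: δ = d·√(n/2) = 1.0000 × √(17/2) = 2.9155
One-sided α = 0.05 → critical value z_{0.05} = 1.645.
Power = Φ(δ − 1.645) = Φ(1.271) = 0.8981.

Power ≈ 0.898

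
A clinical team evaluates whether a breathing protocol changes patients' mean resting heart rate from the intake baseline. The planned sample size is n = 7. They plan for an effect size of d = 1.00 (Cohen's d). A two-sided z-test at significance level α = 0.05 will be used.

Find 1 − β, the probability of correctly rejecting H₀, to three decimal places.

Power ≈ 0.754

Noncentrality parameter: λ = d·√n = 1.00 × √7 = 2.6458
Critical value for a two-sided test at α = 0.05: z_{α/2} = 1.960.
Power = Φ(λ − 1.960) + Φ(−λ − 1.960) = Φ(0.686) + Φ(-4.606) = 0.7536 + 0.0000 = 0.7536.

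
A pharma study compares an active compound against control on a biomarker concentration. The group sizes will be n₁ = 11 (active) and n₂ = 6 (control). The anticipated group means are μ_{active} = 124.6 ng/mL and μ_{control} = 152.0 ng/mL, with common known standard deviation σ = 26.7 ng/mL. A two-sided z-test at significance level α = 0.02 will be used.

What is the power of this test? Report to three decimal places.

Standardized effect: d = |μ_{active} − μ_{control}| / σ = |124.6 − 152.0| / 26.7 = 1.0262
Noncentrality parameter: δ = d / √(1/n₁ + 1/n₂) = 1.0262 / √(1/11 + 1/6) = 2.0220
Two-sided α = 0.02 → critical value z_{0.01} = 2.326.
Power = Φ(δ − 2.326) + Φ(−δ − 2.326) = Φ(-0.304) + Φ(-4.348) = 0.3804 + 0.0000 = 0.3804.

Power ≈ 0.380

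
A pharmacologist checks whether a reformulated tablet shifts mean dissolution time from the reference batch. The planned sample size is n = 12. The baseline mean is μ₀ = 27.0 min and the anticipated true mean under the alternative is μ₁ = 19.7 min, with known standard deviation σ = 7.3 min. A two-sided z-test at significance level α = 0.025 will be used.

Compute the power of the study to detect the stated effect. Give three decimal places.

Power ≈ 0.889

Standardized effect: d = |μ₁ − μ₀| / σ = |19.7 − 27.0| / 7.3 = 1.0000
Noncentrality parameter: λ = d·√n = 1.0000 × √12 = 3.4641
Two-sided α = 0.025 → critical value z_{0.0125} = 2.241.
Power = Φ(λ − 2.241) + Φ(−λ − 2.241) = Φ(1.223) + Φ(-5.706) = 0.8893 + 0.0000 = 0.8893.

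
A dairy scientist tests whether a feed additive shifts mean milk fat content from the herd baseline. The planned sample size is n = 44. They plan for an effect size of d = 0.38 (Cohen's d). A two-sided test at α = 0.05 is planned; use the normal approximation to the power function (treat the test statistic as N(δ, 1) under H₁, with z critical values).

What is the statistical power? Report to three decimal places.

Noncentrality parameter: δ = d·√n = 0.38 × √44 = 2.5206
Critical value for a two-sided test at α = 0.05: z_{α/2} = 1.960.
Power = Φ(δ − 1.960) + Φ(−δ − 1.960) = Φ(0.561) + Φ(-4.481) = 0.7125 + 0.0000 = 0.7125.

Power ≈ 0.712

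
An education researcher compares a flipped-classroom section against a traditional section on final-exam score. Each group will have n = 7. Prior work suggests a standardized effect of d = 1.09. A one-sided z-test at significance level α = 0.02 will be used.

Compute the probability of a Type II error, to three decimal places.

Noncentrality parameter: δ = d·√(n/2) = 1.09 × √(7/2) = 2.0392
One-sided α = 0.02 → critical value z_{0.02} = 2.054.
Power = Φ(δ − 2.054) = Φ(-0.015) = 0.4942.
Type II error: β = 1 − power = 1 − 0.4942 = 0.5058.

β ≈ 0.506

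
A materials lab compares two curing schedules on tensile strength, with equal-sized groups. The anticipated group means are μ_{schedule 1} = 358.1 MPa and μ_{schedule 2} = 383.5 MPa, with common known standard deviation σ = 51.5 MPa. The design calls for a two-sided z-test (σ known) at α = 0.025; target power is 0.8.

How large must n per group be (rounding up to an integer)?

n = 79 per group

Standardized effect: d = |μ_{schedule 1} − μ_{schedule 2}| / σ = |358.1 − 383.5| / 51.5 = 0.4932
Set Φ(δ − 2.241) = 0.8; then δ − 2.241 = Φ⁻¹(0.8) = 0.842, giving δ = 3.083.
(Ignoring the negligible lower-tail rejection probability gives the usual closed-form inversion.)
δ = d·√(n/2) ⇒ n = 2(δ/d)² = 2 × (3.083 / 0.4932)² = 78.15.
Round up to the next whole unit.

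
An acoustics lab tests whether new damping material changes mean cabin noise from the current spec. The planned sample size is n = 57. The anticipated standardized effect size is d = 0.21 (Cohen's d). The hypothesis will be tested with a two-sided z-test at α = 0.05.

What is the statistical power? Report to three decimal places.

Noncentrality parameter: δ = d·√n = 0.21 × √57 = 1.5855
Critical value for a two-sided test at α = 0.05: z_{α/2} = 1.960.
Power = Φ(δ − 1.960) + Φ(−δ − 1.960) = Φ(-0.374) + Φ(-3.545) = 0.3540 + 0.0002 = 0.3542.

Power ≈ 0.354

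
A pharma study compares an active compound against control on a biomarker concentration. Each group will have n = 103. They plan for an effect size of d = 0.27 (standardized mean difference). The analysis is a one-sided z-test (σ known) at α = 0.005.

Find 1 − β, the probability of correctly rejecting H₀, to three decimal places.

Power ≈ 0.262

Noncentrality parameter: δ = d·√(n/2) = 0.27 × √(103/2) = 1.9376
One-sided α = 0.005 → critical value z_{0.005} = 2.576.
Power = Φ(δ − 2.576) = Φ(-0.638) = 0.2617.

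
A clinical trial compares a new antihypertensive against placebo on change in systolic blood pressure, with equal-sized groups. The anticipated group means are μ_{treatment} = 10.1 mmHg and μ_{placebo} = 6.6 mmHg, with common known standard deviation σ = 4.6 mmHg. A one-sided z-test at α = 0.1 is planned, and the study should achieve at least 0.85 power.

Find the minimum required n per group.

n = 19 per group

Standardized effect: d = |μ_{treatment} − μ_{placebo}| / σ = |10.1 − 6.6| / 4.6 = 0.7609
For power 0.85 need Φ(δ − z_{0.1}) = 0.85, so δ = z_{0.1} + z_{0.15} = 1.282 + 1.036 = 2.318.
δ = d·√(n/2) ⇒ n = 2(δ/d)² = 2 × (2.318 / 0.7609)² = 18.56.
Rounding up, n = 19 per group.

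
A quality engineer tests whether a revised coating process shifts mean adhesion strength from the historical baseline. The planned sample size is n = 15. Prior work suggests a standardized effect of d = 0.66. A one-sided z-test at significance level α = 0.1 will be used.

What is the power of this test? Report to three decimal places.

Noncentrality parameter: δ = d·√n = 0.66 × √15 = 2.5562
Critical value for a one-sided test at α = 0.1: z_α = 1.282.
Power = Φ(δ − 1.282) = Φ(1.275) = 0.8988.

Power ≈ 0.899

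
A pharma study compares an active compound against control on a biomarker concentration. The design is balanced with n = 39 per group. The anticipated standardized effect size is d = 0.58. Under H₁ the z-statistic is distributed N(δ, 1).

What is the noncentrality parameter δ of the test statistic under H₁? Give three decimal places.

δ ≈ 2.561

δ = d·√(n/2) = 0.58 × √(39/2) = 2.5612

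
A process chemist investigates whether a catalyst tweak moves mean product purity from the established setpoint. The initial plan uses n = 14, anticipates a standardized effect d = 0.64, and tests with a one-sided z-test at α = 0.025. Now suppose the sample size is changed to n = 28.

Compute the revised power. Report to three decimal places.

With n = 28: δ = d·√n = 0.64 × √28 = 3.3866. Critical value z_{0.025} = 1.960.
Revised power = Φ(δ − 1.960) = Φ(1.427) = 0.9232.

Power ≈ 0.923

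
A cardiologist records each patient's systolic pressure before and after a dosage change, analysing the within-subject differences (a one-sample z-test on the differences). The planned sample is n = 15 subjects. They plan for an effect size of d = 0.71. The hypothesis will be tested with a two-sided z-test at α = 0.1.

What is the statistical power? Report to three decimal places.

Power ≈ 0.865

Noncentrality parameter: δ = d·√n = 0.71 × √15 = 2.7498
Critical value for a two-sided test at α = 0.1: z_{α/2} = 1.645.
Power = Φ(δ − 1.645) + Φ(−δ − 1.645) = Φ(1.105) + Φ(-4.395) = 0.8654 + 0.0000 = 0.8654.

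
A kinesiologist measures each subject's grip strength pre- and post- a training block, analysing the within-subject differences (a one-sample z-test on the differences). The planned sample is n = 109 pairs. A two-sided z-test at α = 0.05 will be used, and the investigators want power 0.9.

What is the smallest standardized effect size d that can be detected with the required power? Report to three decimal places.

d ≈ 0.310

Need Φ(δ − 1.960) = 0.9, so δ = 1.960 + 1.282 = 3.242.
(The second rejection-region term Φ(−δ − z_{α/2}) is negligible and dropped.)
δ = d·√n ⇒ d = δ/√n = 3.242/√109 = 0.3105.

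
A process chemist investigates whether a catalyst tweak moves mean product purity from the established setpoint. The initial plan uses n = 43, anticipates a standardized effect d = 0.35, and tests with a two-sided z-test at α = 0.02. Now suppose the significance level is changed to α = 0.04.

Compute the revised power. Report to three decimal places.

δ = d·√n = 0.35 × √43 = 2.2951 (unchanged). New critical value: z_{0.02} = 2.054.
Revised power = Φ(δ − 2.054) + Φ(−δ − 2.054) = Φ(0.241) + Φ(-4.349) = 0.5954 + 0.0000 = 0.5954.

Power ≈ 0.595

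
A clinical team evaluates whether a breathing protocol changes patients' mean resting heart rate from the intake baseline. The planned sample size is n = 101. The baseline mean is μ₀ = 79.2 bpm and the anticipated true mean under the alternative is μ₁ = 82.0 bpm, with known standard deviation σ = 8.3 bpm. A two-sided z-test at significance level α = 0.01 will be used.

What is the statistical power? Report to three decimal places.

Standardized effect: d = |μ₁ − μ₀| / σ = |82.0 − 79.2| / 8.3 = 0.3373
Noncentrality parameter: δ = d·√n = 0.3373 × √101 = 3.3903
Two-sided α = 0.01 → critical value z_{0.005} = 2.576.
Power = Φ(δ − 2.576) + Φ(−δ − 2.576) = Φ(0.814) + Φ(-5.966) = 0.7923 + 0.0000 = 0.7923.

Power ≈ 0.792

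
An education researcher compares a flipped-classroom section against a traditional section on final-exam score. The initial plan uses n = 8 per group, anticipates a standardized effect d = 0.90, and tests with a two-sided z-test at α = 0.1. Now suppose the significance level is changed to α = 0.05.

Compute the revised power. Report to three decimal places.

δ = d·√(n/2) = 0.90 × √(8/2) = 1.8000 (unchanged). New critical value: z_{0.025} = 1.960.
Revised power = Φ(δ − 1.960) + Φ(−δ − 1.960) = Φ(-0.160) + Φ(-3.760) = 0.4365 + 0.0001 = 0.4365.

Power ≈ 0.437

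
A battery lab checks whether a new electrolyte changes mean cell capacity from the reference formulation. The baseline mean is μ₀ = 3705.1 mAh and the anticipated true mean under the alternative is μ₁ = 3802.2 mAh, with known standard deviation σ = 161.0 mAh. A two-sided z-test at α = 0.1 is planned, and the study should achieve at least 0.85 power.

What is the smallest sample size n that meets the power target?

Standardized effect: d = |μ₁ − μ₀| / σ = |3802.2 − 3705.1| / 161.0 = 0.6031
For power 0.85 need Φ(δ − z_{0.05}) = 0.85, so δ = z_{0.05} + z_{0.15} = 1.645 + 1.036 = 2.681.
(For δ > 0 the lower-tail rejection region contributes negligibly to power, so the one-term inversion is standard.)
δ = d·√n ⇒ n = (δ/d)² = (2.681 / 0.6031)² = 19.77.
Rounding up, n = 20.

n = 20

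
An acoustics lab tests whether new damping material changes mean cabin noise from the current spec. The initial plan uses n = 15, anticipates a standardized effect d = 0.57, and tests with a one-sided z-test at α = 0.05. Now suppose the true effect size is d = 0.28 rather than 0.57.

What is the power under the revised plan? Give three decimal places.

Power ≈ 0.288

With d = 0.28: δ = d·√n = 0.28 × √15 = 1.0844. Critical value z_{0.05} = 1.645.
Revised power = Φ(δ − 1.645) = Φ(-0.560) = 0.2876.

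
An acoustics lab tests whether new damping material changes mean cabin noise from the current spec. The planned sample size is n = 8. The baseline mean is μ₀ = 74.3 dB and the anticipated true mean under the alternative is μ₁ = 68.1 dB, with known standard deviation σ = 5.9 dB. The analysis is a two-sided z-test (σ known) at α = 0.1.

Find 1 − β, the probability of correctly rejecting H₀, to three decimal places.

Standardized effect: d = |μ₁ − μ₀| / σ = |68.1 − 74.3| / 5.9 = 1.0508
Noncentrality parameter: δ = d·√n = 1.0508 × √8 = 2.9722
Critical value for a two-sided test at α = 0.1: z_{α/2} = 1.645.
Power = Φ(δ − 1.645) + Φ(−δ − 1.645) = Φ(1.327) + Φ(-4.617) = 0.9078 + 0.0000 = 0.9078.

Power ≈ 0.908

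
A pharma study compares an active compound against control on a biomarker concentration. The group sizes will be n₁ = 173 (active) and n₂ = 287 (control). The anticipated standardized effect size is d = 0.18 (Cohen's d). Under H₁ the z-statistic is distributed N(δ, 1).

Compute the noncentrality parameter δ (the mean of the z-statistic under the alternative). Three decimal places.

δ ≈ 1.870

δ = d / √(1/n₁ + 1/n₂) = 0.18 / √(1/173 + 1/287) = 1.8701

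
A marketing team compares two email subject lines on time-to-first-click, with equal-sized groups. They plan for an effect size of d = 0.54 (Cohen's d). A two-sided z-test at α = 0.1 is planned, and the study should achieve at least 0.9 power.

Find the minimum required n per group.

n = 59 per group

For power 0.9 need Φ(δ − z_{0.05}) = 0.9, so δ = z_{0.05} + z_{0.10} = 1.645 + 1.282 = 2.926.
(The Φ(−δ − z_{α/2}) term is vanishingly small for δ > 0 and is dropped in the standard sample-size formula.)
δ = d·√(n/2) ⇒ n = 2(δ/d)² = 2 × (2.926 / 0.54)² = 58.74.
Round up to the next whole unit.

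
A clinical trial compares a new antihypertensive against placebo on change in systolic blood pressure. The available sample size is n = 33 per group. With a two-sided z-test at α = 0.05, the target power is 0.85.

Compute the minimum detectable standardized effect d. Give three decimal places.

Need Φ(δ − 1.960) = 0.85, so δ = 1.960 + 1.036 = 2.996.
(The second rejection-region term Φ(−δ − z_{α/2}) is negligible and dropped.)
δ = d·√(n/2) ⇒ d = δ/√(n/2) = 2.996/√(33/2) = 0.7377.

d ≈ 0.738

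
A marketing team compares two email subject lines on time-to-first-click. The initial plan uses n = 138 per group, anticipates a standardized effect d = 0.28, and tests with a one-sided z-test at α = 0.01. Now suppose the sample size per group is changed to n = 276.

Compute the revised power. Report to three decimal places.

Power ≈ 0.832

With n = 276 per group: δ = d·√(n/2) = 0.28 × √(276/2) = 3.2893. Critical value z_{0.01} = 2.326.
Revised power = P(Z > 2.326 − δ) = Φ(0.963) = 0.8322.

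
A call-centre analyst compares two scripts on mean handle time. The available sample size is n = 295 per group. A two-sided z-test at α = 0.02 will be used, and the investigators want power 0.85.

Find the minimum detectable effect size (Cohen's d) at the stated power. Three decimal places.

Required noncentrality: δ = z_{0.01} + z_{0.15} = 2.326 + 1.036 = 3.363.
(The second rejection-region term Φ(−δ − z_{α/2}) is negligible and dropped.)
δ = d·√(n/2) ⇒ d = δ/√(n/2) = 3.363/√(295/2) = 0.2769.

d ≈ 0.277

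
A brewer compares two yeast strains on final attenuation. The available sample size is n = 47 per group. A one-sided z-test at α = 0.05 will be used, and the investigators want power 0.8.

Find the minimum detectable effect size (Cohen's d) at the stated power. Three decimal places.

d ≈ 0.513

Required noncentrality: δ = z_{0.05} + z_{0.20} = 1.645 + 0.842 = 2.486.
δ = d·√(n/2) ⇒ d = δ/√(n/2) = 2.486/√(47/2) = 0.5129.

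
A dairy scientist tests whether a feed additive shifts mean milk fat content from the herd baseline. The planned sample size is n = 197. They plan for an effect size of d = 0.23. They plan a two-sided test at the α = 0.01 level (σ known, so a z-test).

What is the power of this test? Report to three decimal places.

Noncentrality parameter: δ = d·√n = 0.23 × √197 = 3.2282
Two-sided α = 0.01 → critical value z_{0.005} = 2.576.
Power = Φ(δ − 2.576) + Φ(−δ − 2.576) = Φ(0.652) + Φ(-5.804) = 0.7429 + 0.0000 = 0.7429.

Power ≈ 0.743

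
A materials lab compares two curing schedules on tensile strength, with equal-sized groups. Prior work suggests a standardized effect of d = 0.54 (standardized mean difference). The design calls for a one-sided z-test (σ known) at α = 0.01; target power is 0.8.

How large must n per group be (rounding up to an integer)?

Set Φ(δ − 2.326) = 0.8; then δ − 2.326 = Φ⁻¹(0.8) = 0.842, giving δ = 3.168.
δ = d·√(n/2) ⇒ n = 2(δ/d)² = 2 × (3.168 / 0.54)² = 68.83.
Round up to the next whole unit.

n = 69 per group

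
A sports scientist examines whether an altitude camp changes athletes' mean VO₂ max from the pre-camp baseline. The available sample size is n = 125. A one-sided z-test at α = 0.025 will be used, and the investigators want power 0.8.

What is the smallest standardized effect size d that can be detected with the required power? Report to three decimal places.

Required noncentrality: δ = z_{0.025} + z_{0.20} = 1.960 + 0.842 = 2.802.
δ = d·√n ⇒ d = δ/√n = 2.802/√125 = 0.2506.

d ≈ 0.251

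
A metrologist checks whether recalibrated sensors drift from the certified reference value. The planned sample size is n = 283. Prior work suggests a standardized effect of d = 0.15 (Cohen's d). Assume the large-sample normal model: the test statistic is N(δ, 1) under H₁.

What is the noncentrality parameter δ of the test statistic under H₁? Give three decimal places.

The noncentrality parameter scales effect size by the design's sample-size factor: δ = d·√n = 0.15 × √283 = 2.5234

δ ≈ 2.523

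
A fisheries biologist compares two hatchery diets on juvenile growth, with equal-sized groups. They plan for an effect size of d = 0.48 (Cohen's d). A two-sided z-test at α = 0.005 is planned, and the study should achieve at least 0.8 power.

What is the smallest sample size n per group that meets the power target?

n = 116 per group

Set Φ(δ − 2.807) = 0.8; then δ − 2.807 = Φ⁻¹(0.8) = 0.842, giving δ = 3.649.
(Ignoring the negligible lower-tail rejection probability gives the usual closed-form inversion.)
δ = d·√(n/2) ⇒ n = 2(δ/d)² = 2 × (3.649 / 0.48)² = 115.56.
Round up to the next whole unit.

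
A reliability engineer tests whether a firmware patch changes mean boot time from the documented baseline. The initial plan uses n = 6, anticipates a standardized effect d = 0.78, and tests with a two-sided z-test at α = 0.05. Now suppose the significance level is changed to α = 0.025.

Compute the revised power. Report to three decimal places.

δ = d·√n = 0.78 × √6 = 1.9106 (unchanged). New critical value: z_{0.0125} = 2.241.
Revised power = Φ(δ − 2.241) + Φ(−δ − 2.241) = Φ(-0.331) + Φ(-4.152) = 0.3704 + 0.0000 = 0.3704.

Power ≈ 0.370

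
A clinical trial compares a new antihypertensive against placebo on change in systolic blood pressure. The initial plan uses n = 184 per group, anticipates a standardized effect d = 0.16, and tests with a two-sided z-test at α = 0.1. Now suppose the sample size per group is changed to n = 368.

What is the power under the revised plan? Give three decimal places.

With n = 368 per group: δ = d·√(n/2) = 0.16 × √(368/2) = 2.1703. Critical value z_{0.05} = 1.645.
Revised power = Φ(δ − 1.645) + Φ(−δ − 1.645) = Φ(0.525) + Φ(-3.815) = 0.7004 + 0.0001 = 0.7004.

Power ≈ 0.700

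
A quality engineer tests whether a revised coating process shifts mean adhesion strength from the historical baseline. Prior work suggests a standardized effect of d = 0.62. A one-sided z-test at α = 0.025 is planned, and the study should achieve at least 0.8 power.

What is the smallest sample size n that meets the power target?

Set Φ(δ − 1.960) = 0.8; then δ − 1.960 = Φ⁻¹(0.8) = 0.842, giving δ = 2.802.
δ = d·√n ⇒ n = (δ/d)² = (2.802 / 0.62)² = 20.42.
Round up to the next whole unit.

n = 21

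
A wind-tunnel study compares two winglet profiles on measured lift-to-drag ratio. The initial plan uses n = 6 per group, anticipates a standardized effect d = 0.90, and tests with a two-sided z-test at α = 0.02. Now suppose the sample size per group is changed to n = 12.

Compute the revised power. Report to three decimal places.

Power ≈ 0.452

With n = 12 per group: δ = d·√(n/2) = 0.90 × √(12/2) = 2.2045. Critical value z_{0.01} = 2.326.
Revised power = Φ(δ − 2.326) + Φ(−δ − 2.326) = Φ(-0.122) + Φ(-4.531) = 0.4515 + 0.0000 = 0.4515.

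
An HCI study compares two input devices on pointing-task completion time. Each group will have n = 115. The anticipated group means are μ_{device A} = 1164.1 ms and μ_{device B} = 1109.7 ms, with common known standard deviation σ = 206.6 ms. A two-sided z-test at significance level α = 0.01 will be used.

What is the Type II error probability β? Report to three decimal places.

β ≈ 0.719

Standardized effect: d = |μ_{device A} − μ_{device B}| / σ = |1164.1 − 1109.7| / 206.6 = 0.2633
Noncentrality parameter: δ = d·√(n/2) = 0.2633 × √(115/2) = 1.9967
Two-sided α = 0.01 → critical value z_{0.005} = 2.576.
Power = Φ(δ − 2.576) + Φ(−δ − 2.576) = Φ(-0.579) + Φ(-4.572) = 0.2812 + 0.0000 = 0.2812.
Type II error: β = 1 − power = 1 − 0.2812 = 0.7188.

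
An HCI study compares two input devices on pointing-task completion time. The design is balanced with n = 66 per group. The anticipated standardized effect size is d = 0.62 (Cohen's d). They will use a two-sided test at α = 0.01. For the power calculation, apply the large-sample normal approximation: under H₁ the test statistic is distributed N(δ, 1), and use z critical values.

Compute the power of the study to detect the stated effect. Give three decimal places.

Noncentrality parameter: δ = d·√(n/2) = 0.62 × √(66/2) = 3.5616
Critical value for a two-sided test at α = 0.01: z_{α/2} = 2.576.
Power = Φ(δ − 2.576) + Φ(−δ − 2.576) = Φ(0.986) + Φ(-6.137) = 0.8379 + 0.0000 = 0.8379.

Power ≈ 0.838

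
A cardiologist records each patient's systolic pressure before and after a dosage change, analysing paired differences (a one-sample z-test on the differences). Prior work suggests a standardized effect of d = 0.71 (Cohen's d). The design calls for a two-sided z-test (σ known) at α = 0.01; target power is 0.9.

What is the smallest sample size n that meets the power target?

n = 30

For power 0.9 need Φ(δ − z_{0.005}) = 0.9, so δ = z_{0.005} + z_{0.10} = 2.576 + 1.282 = 3.857.
(Ignoring the negligible lower-tail rejection probability gives the usual closed-form inversion.)
δ = d·√n ⇒ n = (δ/d)² = (3.857 / 0.71)² = 29.52.
Rounding up, n = 30.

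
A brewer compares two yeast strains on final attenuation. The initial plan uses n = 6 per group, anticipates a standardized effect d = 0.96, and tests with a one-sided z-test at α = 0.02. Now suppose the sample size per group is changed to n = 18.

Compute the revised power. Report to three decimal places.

With n = 18 per group: δ = d·√(n/2) = 0.96 × √(18/2) = 2.8800. Critical value z_{0.02} = 2.054.
Revised power = Φ(δ − 2.054) = Φ(0.826) = 0.7957.

Power ≈ 0.796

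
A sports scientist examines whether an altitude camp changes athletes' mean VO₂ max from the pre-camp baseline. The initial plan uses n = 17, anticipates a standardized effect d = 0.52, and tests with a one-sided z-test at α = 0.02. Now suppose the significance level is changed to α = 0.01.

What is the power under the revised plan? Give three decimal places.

δ = d·√n = 0.52 × √17 = 2.1440 (unchanged). New critical value: z_{0.01} = 2.326.
Revised power = P(Z > 2.326 − δ) = Φ(-0.182) = 0.4277.

Power ≈ 0.428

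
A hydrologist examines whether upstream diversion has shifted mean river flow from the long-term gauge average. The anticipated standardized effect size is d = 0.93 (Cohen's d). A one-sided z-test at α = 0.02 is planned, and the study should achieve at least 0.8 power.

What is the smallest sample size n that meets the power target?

Set Φ(δ − 2.054) = 0.8; then δ − 2.054 = Φ⁻¹(0.8) = 0.842, giving δ = 2.895.
δ = d·√n ⇒ n = (δ/d)² = (2.895 / 0.93)² = 9.69.
Rounding up, n = 10.

n = 10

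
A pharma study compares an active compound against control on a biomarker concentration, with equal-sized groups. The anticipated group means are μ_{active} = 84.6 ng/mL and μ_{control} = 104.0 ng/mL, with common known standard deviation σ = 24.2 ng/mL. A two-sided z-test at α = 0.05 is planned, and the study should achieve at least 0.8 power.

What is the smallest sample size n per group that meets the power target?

n = 25 per group

Standardized effect: d = |μ_{active} − μ_{control}| / σ = |84.6 − 104.0| / 24.2 = 0.8017
Set Φ(δ − 1.960) = 0.8; then δ − 1.960 = Φ⁻¹(0.8) = 0.842, giving δ = 2.802.
(For δ > 0 the lower-tail rejection region contributes negligibly to power, so the one-term inversion is standard.)
δ = d·√(n/2) ⇒ n = 2(δ/d)² = 2 × (2.802 / 0.8017)² = 24.43.
Round up to the next whole unit.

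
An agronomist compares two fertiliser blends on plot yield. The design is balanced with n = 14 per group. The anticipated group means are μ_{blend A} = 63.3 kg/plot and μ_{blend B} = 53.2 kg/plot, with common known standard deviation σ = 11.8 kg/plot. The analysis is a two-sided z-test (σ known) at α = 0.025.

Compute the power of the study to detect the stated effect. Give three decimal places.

Power ≈ 0.509

Standardized effect: d = |μ_{blend A} − μ_{blend B}| / σ = |63.3 − 53.2| / 11.8 = 0.8559
Noncentrality parameter: δ = d·√(n/2) = 0.8559 × √(14/2) = 2.2646
Critical value for a two-sided test at α = 0.025: z_{α/2} = 2.241.
Power = Φ(δ − 2.241) + Φ(−δ − 2.241) = Φ(0.023) + Φ(-4.506) = 0.5092 + 0.0000 = 0.5093.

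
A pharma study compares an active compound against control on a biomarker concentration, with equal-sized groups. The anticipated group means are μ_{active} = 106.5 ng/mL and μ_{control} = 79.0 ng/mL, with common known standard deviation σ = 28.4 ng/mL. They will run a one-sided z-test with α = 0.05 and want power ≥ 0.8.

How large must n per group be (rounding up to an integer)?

n = 14 per group

Standardized effect: d = |μ_{active} − μ_{control}| / σ = |106.5 − 79.0| / 28.4 = 0.9683
For power 0.8 need Φ(δ − z_{0.05}) = 0.8, so δ = z_{0.05} + z_{0.20} = 1.645 + 0.842 = 2.486.
δ = d·√(n/2) ⇒ n = 2(δ/d)² = 2 × (2.486 / 0.9683)² = 13.19.
Round up to the next whole unit.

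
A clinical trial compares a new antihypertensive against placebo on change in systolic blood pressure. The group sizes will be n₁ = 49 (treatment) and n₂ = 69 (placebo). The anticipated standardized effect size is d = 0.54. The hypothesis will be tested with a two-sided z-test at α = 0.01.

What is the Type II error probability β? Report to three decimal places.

β ≈ 0.376

Noncentrality parameter: δ = d / √(1/n₁ + 1/n₂) = 0.54 / √(1/49 + 1/69) = 2.8905
Two-sided α = 0.01 → critical value z_{0.005} = 2.576.
Power = Φ(δ − 2.576) + Φ(−δ − 2.576) = Φ(0.315) + Φ(-5.466) = 0.6235 + 0.0000 = 0.6235.
Type II error: β = 1 − power = 1 − 0.6235 = 0.3765.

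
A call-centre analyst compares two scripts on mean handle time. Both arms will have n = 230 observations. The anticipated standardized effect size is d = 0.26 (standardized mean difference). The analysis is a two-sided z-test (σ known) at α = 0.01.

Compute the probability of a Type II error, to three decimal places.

Noncentrality parameter: δ = d·√(n/2) = 0.26 × √(230/2) = 2.7882
Critical value for a two-sided test at α = 0.01: z_{α/2} = 2.576.
Power = Φ(δ − 2.576) + Φ(−δ − 2.576) = Φ(0.212) + Φ(-5.364) = 0.5841 + 0.0000 = 0.5841.
Type II error: β = 1 − power = 1 − 0.5841 = 0.4159.

β ≈ 0.416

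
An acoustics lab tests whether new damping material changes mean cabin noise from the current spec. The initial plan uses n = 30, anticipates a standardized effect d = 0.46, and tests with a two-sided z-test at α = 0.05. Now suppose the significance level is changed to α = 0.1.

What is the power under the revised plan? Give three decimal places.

δ = d·√n = 0.46 × √30 = 2.5195 (unchanged). New critical value: z_{0.05} = 1.645.
Revised power = Φ(δ − 1.645) + Φ(−δ − 1.645) = Φ(0.875) + Φ(-4.164) = 0.8091 + 0.0000 = 0.8091.

Power ≈ 0.809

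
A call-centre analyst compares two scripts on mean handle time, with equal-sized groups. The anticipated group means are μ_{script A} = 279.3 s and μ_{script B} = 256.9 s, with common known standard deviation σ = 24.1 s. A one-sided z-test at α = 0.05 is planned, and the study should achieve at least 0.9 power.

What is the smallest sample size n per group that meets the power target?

n = 20 per group

Standardized effect: d = |μ_{script A} − μ_{script B}| / σ = |279.3 − 256.9| / 24.1 = 0.9295
For power 0.9 need Φ(δ − z_{0.05}) = 0.9, so δ = z_{0.05} + z_{0.10} = 1.645 + 1.282 = 2.926.
δ = d·√(n/2) ⇒ n = 2(δ/d)² = 2 × (2.926 / 0.9295)² = 19.83.
Round up to the next whole unit.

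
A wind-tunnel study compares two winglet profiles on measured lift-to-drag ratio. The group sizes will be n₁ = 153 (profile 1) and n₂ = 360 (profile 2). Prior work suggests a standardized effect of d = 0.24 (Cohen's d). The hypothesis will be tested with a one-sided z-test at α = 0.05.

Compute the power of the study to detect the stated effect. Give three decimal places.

Power ≈ 0.800

Noncentrality parameter: δ = d / √(1/n₁ + 1/n₂) = 0.24 / √(1/153 + 1/360) = 2.4868
One-sided α = 0.05 → critical value z_{0.05} = 1.645.
Power = P(Z > 1.645 − δ) = Φ(0.842) = 0.8001.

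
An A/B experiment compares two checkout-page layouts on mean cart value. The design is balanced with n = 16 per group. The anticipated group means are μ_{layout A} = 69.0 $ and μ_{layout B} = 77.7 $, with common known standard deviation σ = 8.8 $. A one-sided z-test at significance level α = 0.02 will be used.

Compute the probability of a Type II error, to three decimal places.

Standardized effect: d = |μ_{layout A} − μ_{layout B}| / σ = |69.0 − 77.7| / 8.8 = 0.9886
Noncentrality parameter: δ = d·√(n/2) = 0.9886 × √(16/2) = 2.7963
Critical value for a one-sided test at α = 0.02: z_α = 2.054.
Power = Φ(δ − 2.054) = Φ(0.743) = 0.7711.
Type II error: β = 1 − power = 1 − 0.7711 = 0.2289.

β ≈ 0.229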